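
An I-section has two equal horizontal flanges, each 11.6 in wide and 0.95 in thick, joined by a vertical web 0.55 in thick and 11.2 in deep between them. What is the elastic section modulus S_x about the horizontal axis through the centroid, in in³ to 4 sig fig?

S_x ≈ 134.3 in³

Split into non-overlapping primitives; take the origin at the lower-left of the bounding box.
Bottom flange: 11.6 × 0.95, A = 11.02 in², y = 0.475 in, Ī = 0.828796 in⁴.
Web: 0.55 × 11.2, A = 6.16 in², y = 6.55 in, Ī = 64.3925 in⁴.
Top flange: 11.6 × 0.95, A = 11.02 in², y = 12.625 in, Ī = 0.828796 in⁴.
By symmetry the centroid is at mid-height, ȳ = 6.55 in.
Transfer each piece to the horizontal axis through the centroid using Ī + A·d² with d = y − 6.55:
  bottom flange: d = -6.075 in → contributes +407.529 in⁴
  web: d = 0 in → contributes +64.3925 in⁴
  top flange: d = 6.075 in → contributes +407.529 in⁴
Total I = 879.45 in⁴.
Extreme fibre distance c = 6.55 in; S = I/c = 134.267 in³.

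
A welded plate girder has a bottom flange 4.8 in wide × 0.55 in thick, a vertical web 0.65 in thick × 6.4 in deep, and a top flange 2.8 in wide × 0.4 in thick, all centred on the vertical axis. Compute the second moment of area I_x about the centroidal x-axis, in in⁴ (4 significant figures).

I_x ≈ 55.47 in⁴

Decompose the section into non-overlapping parts with the origin at the bottom-left of its bounding rectangle.
Bottom plate: 4.8 × 0.55, A = 2.64 in², y = 0.275 in, Ī = 0.06655 in⁴.
Web plate: 0.65 × 6.4, A = 4.16 in², y = 3.75 in, Ī = 14.1995 in⁴.
Top plate: 2.8 × 0.4, A = 1.12 in², y = 7.15 in, Ī = 0.0149333 in⁴.
Centroid: ȳ = ΣA·y / ΣA = 3.07247 in.
Transfer each piece to the centroidal x-axis using Ī + A·d² with d = y − 3.07247:
  bottom plate: d = -2.79747 in → contributes +20.7268 in⁴
  web plate: d = 0.677525 in → contributes +16.1091 in⁴
  top plate: d = 4.07753 in → contributes +18.6363 in⁴
Total I = 55.4722 in⁴.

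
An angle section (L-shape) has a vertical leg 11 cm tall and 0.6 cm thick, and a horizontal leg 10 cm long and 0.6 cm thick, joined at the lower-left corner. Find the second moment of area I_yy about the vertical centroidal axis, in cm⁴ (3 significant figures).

I_yy ≈ 118 cm⁴

Split into non-overlapping primitives; take the origin at the lower-left of the bounding box.
Vertical leg: 0.6 × 11, A = 6.6 cm², x = 0.3 cm, Ī = 0.198 cm⁴.
Horizontal leg (remainder): 9.4 × 0.6, A = 5.64 cm², x = 5.3 cm, Ī = 41.529 cm⁴.
Centroid: x̄ = ΣA·x / ΣA = 2.6039 cm.
Transfer each piece to the vertical centroidal axis using Ī + A·d² with d = x − 2.6039:
  vertical leg: d = -2.3039 cm → contributes +35.231 cm⁴
  horizontal leg (remainder): d = 2.6961 cm → contributes +82.525 cm⁴
Total I = 117.76 cm⁴.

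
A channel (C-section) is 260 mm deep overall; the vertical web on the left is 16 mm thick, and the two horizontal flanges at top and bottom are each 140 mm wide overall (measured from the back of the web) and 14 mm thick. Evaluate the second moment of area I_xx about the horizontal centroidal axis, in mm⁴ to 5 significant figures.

I_xx ≈ 7.6019 × 10⁷ mm⁴

Treat the section as a set of non-overlapping primitives; coordinates are from the bounding-box lower-left.
Web: 16 × 260, A = 4 160 mm², y = 130 mm, Ī = 23 434 667 mm⁴.
Top flange (beyond web): 124 × 14, A = 1 736 mm², y = 253 mm, Ī = 28354.67 mm⁴.
Bottom flange (beyond web): 124 × 14, A = 1 736 mm², y = 7 mm, Ī = 28354.67 mm⁴.
By symmetry the centroid is at mid-height, ȳ = 130 mm.
Transfer each piece to the horizontal centroidal axis using Ī + A·d² with d = y − 130:
  web: d = 0 mm → contributes +23 434 667 mm⁴
  top flange (beyond web): d = 123 mm → contributes +26 292 299 mm⁴
  bottom flange (beyond web): d = -123 mm → contributes +26 292 299 mm⁴
Total I = 76 019 264 mm⁴.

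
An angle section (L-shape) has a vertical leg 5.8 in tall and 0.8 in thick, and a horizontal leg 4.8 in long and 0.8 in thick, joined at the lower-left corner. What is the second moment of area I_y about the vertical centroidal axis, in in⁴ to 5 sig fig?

Decompose the section into non-overlapping parts with the origin at the bottom-left of its bounding rectangle.
Vertical leg: 0.8 × 5.8, A = 4.64 in², x = 0.4 in, Ī = 0.2474667 in⁴.
Horizontal leg (remainder): 4 × 0.8, A = 3.2 in², x = 2.8 in, Ī = 4.266667 in⁴.
Centroid: x̄ = ΣA·x / ΣA = 1.379592 in.
Transfer each piece to the vertical centroidal axis using Ī + A·d² with d = x − 1.379592:
  vertical leg: d = -0.9795918 in → contributes +4.700011 in⁴
  horizontal leg (remainder): d = 1.420408 in → contributes +10.72286 in⁴
Total I = 15.42287 in⁴.

I_y ≈ 15.423 in⁴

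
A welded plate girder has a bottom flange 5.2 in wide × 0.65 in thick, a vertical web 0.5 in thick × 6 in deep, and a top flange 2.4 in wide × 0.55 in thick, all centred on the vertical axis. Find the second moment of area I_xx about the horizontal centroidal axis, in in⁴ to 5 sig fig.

I_xx ≈ 54.467 in⁴

Treat the section as a set of non-overlapping primitives; coordinates are from the bounding-box lower-left.
Bottom plate: 5.2 × 0.65, A = 3.38 in², y = 0.325 in, Ī = 0.1190042 in⁴.
Web plate: 0.5 × 6, A = 3 in², y = 3.65 in, Ī = 9 in⁴.
Top plate: 2.4 × 0.55, A = 1.32 in², y = 6.925 in, Ī = 0.033275 in⁴.
Centroid: ȳ = ΣA·y / ΣA = 2.751883 in.
Transfer each piece to the horizontal centroidal axis using Ī + A·d² with d = y − 2.751883:
  bottom plate: d = -2.426883 in → contributes +20.0264 in⁴
  web plate: d = 0.8981169 in → contributes +11.41984 in⁴
  top plate: d = 4.173117 in → contributes +23.02095 in⁴
Total I = 54.46719 in⁴.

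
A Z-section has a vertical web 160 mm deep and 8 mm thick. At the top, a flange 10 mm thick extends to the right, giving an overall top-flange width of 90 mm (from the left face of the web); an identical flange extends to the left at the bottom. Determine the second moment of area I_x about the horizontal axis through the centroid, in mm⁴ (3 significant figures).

Break the section into simple shapes (no overlaps), measuring from the bottom-left corner of the bounding box.
Web: 8 × 160, A = 1 280 mm², y = 80 mm, Ī = 2 730 667 mm⁴.
Top flange (beyond web): 82 × 10, A = 820 mm², y = 155 mm, Ī = 6833.3 mm⁴.
Bottom flange (beyond web): 82 × 10, A = 820 mm², y = 5 mm, Ī = 6833.3 mm⁴.
Centroid: ȳ = ΣA·y / ΣA = 80 mm.
Transfer each piece to the horizontal axis through the centroid using Ī + A·d² with d = y − 80:
  web: d = 0 mm → contributes +2 730 667 mm⁴
  top flange (beyond web): d = 75 mm → contributes +4 619 333 mm⁴
  bottom flange (beyond web): d = -75 mm → contributes +4 619 333 mm⁴
Total I = 11 969 333 mm⁴.

I_x ≈ 1.20 × 10⁷ mm⁴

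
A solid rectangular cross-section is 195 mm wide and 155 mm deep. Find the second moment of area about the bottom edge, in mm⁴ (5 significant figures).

The section: 195 × 155, A = 30 225 mm², y = 77.5 mm, Ī = 60 512 969 mm⁴.
Transfer it to a horizontal axis along the bottom face using Ī + A·d² with d = y − 0:
  the section: d = 77.5 mm → contributes +242 051 875 mm⁴
Total I = 242 051 875 mm⁴.

I_base ≈ 2.4205 × 10⁸ mm⁴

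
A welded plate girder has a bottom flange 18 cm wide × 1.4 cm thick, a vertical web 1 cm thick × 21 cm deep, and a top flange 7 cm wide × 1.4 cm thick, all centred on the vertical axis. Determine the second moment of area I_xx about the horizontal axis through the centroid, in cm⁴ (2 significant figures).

Break the section into simple shapes (no overlaps), measuring from the bottom-left corner of the bounding box.
Bottom plate: 18 × 1.4, A = 25.2 cm², y = 0.7 cm, Ī = 4.116 cm⁴.
Web plate: 1 × 21, A = 21 cm², y = 11.9 cm, Ī = 771.8 cm⁴.
Top plate: 7 × 1.4, A = 9.8 cm², y = 23.1 cm, Ī = 1.601 cm⁴.
Centroid: ȳ = ΣA·y / ΣA = 8.82 cm.
Transfer each piece to the horizontal axis through the centroid using Ī + A·d² with d = y − 8.82:
  bottom plate: d = -8.12 cm → contributes +1 666 cm⁴
  web plate: d = 3.08 cm → contributes +971 cm⁴
  top plate: d = 14.28 cm → contributes +2 000 cm⁴
Total I = 4 637 cm⁴.

I_xx ≈ 4600 cm⁴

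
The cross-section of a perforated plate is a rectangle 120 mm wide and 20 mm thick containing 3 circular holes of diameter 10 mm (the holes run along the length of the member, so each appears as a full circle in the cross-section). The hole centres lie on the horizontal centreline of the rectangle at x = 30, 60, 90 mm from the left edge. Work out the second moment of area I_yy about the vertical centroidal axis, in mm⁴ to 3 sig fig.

Break the section into simple shapes (no overlaps), measuring from the bottom-left corner of the bounding box.
Plate: 120 × 20, A = 2 400 mm², x = 60 mm, Ī = 2 880 000 mm⁴.
Hole 1 (subtracted): ⌀10, A = 78.54 mm², x = 30 mm, Ī = 490.87 mm⁴.
Hole 2 (subtracted): ⌀10, A = 78.54 mm², x = 60 mm, Ī = 490.87 mm⁴.
Hole 3 (subtracted): ⌀10, A = 78.54 mm², x = 90 mm, Ī = 490.87 mm⁴.
By symmetry the centroid is at mid-width, x̄ = 60 mm.
Transfer each piece to the vertical centroidal axis using Ī + A·d² with d = x − 60:
  plate: d = 0 mm → contributes +2 880 000 mm⁴
  hole 1: d = -30 mm → contributes −71 177 mm⁴
  hole 2: d = 0 mm → contributes −490.87 mm⁴
  hole 3: d = 30 mm → contributes −71 177 mm⁴
Total I = 2 737 156 mm⁴.

I_yy ≈ 2.74 × 10⁶ mm⁴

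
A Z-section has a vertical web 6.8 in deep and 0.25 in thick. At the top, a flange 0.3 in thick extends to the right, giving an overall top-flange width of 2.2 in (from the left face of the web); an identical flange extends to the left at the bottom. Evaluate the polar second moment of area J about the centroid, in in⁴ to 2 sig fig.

Break the section into simple shapes (no overlaps), measuring from the bottom-left corner of the bounding box.
Web: 0.25 × 6.8, A = 1.7 in², y = 3.4 in, Ī = 6.551 in⁴.
Top flange (beyond web): 1.95 × 0.3, A = 0.585 in², y = 6.65 in, Ī = 0.004388 in⁴.
Bottom flange (beyond web): 1.95 × 0.3, A = 0.585 in², y = 0.15 in, Ī = 0.004388 in⁴.
Centroid: ȳ = ΣA·y / ΣA = 3.4 in.
Transfer each piece to the centroidal x-axis using Ī + A·d² with d = y − 3.4:
  web: d = 0 in → contributes +6.551 in⁴
  top flange (beyond web): d = 3.25 in → contributes +6.183 in⁴
  bottom flange (beyond web): d = -3.25 in → contributes +6.183 in⁴
Total I = 18.92 in⁴.
For the y-axis: x̄ = 2.075 in.
Repeating about the centroidal y-axis gives I_y = 1.795 in⁴.
Polar second moment: J = I_x + I_y = 20.71 in⁴.

J ≈ 21 in⁴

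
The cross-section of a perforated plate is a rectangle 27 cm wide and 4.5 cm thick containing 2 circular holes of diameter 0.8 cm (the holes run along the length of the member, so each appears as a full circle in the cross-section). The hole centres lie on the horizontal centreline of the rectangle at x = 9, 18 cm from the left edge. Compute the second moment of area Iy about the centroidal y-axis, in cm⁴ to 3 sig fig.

Iy ≈ 7360 cm⁴

Treat the section as a set of non-overlapping primitives; coordinates are from the bounding-box lower-left.
Plate: 27 × 4.5, A = 121.5 cm², x = 13.5 cm, Ī = 7381.1 cm⁴.
Hole 1 (subtracted): ⌀0.8, A = 0.50265 cm², x = 9 cm, Ī = 0.020106 cm⁴.
Hole 2 (subtracted): ⌀0.8, A = 0.50265 cm², x = 18 cm, Ī = 0.020106 cm⁴.
By symmetry the centroid is at mid-width, x̄ = 13.5 cm.
Transfer each piece to the centroidal y-axis using Ī + A·d² with d = x − 13.5:
  plate: d = 0 cm → contributes +7381.1 cm⁴
  hole 1: d = -4.5 cm → contributes −10.199 cm⁴
  hole 2: d = 4.5 cm → contributes −10.199 cm⁴
Total I = 7360.7 cm⁴.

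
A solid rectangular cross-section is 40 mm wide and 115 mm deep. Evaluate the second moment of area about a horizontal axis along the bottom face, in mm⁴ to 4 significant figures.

I_base ≈ 2.028 × 10⁷ mm⁴

The section: 40 × 115, A = 4 600 mm², y = 57.5 mm, Ī = 5 069 583 mm⁴.
Transfer it to the bottom edge using Ī + A·d² with d = y − 0:
  the section: d = 57.5 mm → contributes +20 278 333 mm⁴
Total I = 20 278 333 mm⁴.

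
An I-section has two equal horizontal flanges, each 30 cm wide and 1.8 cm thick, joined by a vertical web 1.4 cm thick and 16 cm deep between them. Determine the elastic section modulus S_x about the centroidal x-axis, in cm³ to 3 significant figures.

S_x ≈ 925 cm³

Decompose the section into non-overlapping parts with the origin at the bottom-left of its bounding rectangle.
Bottom flange: 30 × 1.8, A = 54 cm², y = 0.9 cm, Ī = 14.58 cm⁴.
Web: 1.4 × 16, A = 22.4 cm², y = 9.8 cm, Ī = 477.87 cm⁴.
Top flange: 30 × 1.8, A = 54 cm², y = 18.7 cm, Ī = 14.58 cm⁴.
By symmetry the centroid is at mid-height, ȳ = 9.8 cm.
Transfer each piece to the centroidal x-axis using Ī + A·d² with d = y − 9.8:
  bottom flange: d = -8.9 cm → contributes +4291.9 cm⁴
  web: d = 0 cm → contributes +477.87 cm⁴
  top flange: d = 8.9 cm → contributes +4291.9 cm⁴
Total I = 9061.7 cm⁴.
Extreme fibre distance c = 9.8 cm; S = I/c = 924.66 cm³.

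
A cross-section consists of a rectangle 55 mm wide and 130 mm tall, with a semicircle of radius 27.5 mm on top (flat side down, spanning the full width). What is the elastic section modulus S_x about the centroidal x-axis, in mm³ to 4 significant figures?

S_x ≈ 1.976 × 10⁵ mm³

Decompose the section into non-overlapping parts with the origin at the bottom-left of its bounding rectangle.
Rectangular body: 55 × 130, A = 7 150 mm², y = 65 mm, Ī = 10 069 583 mm⁴.
Semicircular cap: semicircle r = 27.5, A = 1187.91 mm², y = 141.671 mm, Ī = 62771.5 mm⁴.
Centroid: ȳ = ΣA·y / ΣA = 75.9235 mm.
Transfer each piece to the centroidal x-axis using Ī + A·d² with d = y − 75.9235:
  rectangular body: d = -10.9235 mm → contributes +10 922 739 mm⁴
  semicircular cap: d = 65.7479 mm → contributes +5 197 870 mm⁴
Total I = 16 120 609 mm⁴.
Extreme fibre distance c = 81.5765 mm; S = I/c = 197 613 mm³.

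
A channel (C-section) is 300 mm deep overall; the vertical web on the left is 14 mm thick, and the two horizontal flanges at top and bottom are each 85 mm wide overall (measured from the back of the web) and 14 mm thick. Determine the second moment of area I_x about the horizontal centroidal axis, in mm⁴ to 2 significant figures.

Break the section into simple shapes (no overlaps), measuring from the bottom-left corner of the bounding box.
Web: 14 × 300, A = 4 200 mm², y = 150 mm, Ī = 31 500 000 mm⁴.
Top flange (beyond web): 71 × 14, A = 994 mm², y = 293 mm, Ī = 16 235 mm⁴.
Bottom flange (beyond web): 71 × 14, A = 994 mm², y = 7 mm, Ī = 16 235 mm⁴.
By symmetry the centroid is at mid-height, ȳ = 150 mm.
Transfer each piece to the horizontal centroidal axis using Ī + A·d² with d = y − 150:
  web: d = 0 mm → contributes +31 500 000 mm⁴
  top flange (beyond web): d = 143 mm → contributes +20 342 541 mm⁴
  bottom flange (beyond web): d = -143 mm → contributes +20 342 541 mm⁴
Total I = 72 185 083 mm⁴.

I_x ≈ 7.2 × 10⁷ mm⁴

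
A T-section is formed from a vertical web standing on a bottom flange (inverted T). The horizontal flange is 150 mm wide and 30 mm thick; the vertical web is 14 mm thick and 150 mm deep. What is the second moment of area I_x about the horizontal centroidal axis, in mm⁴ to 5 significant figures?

Decompose the section into non-overlapping parts with the origin at the bottom-left of its bounding rectangle.
Flange: 150 × 30, A = 4 500 mm², y = 15 mm, Ī = 337 500 mm⁴.
Web: 14 × 150, A = 2 100 mm², y = 105 mm, Ī = 3 937 500 mm⁴.
Centroid: ȳ = ΣA·y / ΣA = 43.63636 mm.
Transfer each piece to the horizontal centroidal axis using Ī + A·d² with d = y − 43.63636:
  flange: d = -28.63636 mm → contributes +4 027 686 mm⁴
  web: d = 61.36364 mm → contributes +11 845 041 mm⁴
Total I = 15 872 727 mm⁴.

I_x ≈ 1.5873 × 10⁷ mm⁴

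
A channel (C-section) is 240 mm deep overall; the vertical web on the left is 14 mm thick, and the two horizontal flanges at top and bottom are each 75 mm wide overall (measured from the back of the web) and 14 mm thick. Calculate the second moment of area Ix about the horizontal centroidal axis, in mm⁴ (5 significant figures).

Split into non-overlapping primitives; take the origin at the lower-left of the bounding box.
Web: 14 × 240, A = 3 360 mm², y = 120 mm, Ī = 16 128 000 mm⁴.
Top flange (beyond web): 61 × 14, A = 854 mm², y = 233 mm, Ī = 13948.67 mm⁴.
Bottom flange (beyond web): 61 × 14, A = 854 mm², y = 7 mm, Ī = 13948.67 mm⁴.
By symmetry the centroid is at mid-height, ȳ = 120 mm.
Transfer each piece to the horizontal centroidal axis using Ī + A·d² with d = y − 120:
  web: d = 0 mm → contributes +16 128 000 mm⁴
  top flange (beyond web): d = 113 mm → contributes +10 918 675 mm⁴
  bottom flange (beyond web): d = -113 mm → contributes +10 918 675 mm⁴
Total I = 37 965 349 mm⁴.

Ix ≈ 3.7965 × 10⁷ mm⁴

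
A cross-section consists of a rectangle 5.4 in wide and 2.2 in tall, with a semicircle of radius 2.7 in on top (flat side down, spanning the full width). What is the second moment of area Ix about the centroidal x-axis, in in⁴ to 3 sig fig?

Ix ≈ 40.0 in⁴

Treat the section as a set of non-overlapping primitives; coordinates are from the bounding-box lower-left.
Rectangular body: 5.4 × 2.2, A = 11.88 in², y = 1.1 in, Ī = 4.7916 in⁴.
Semicircular cap: semicircle r = 2.7, A = 11.451 in², y = 3.3459 in, Ī = 5.8329 in⁴.
Centroid: ȳ = ΣA·y / ΣA = 2.2023 in.
Transfer each piece to the centroidal x-axis using Ī + A·d² with d = y − 2.2023:
  rectangular body: d = -1.1023 in → contributes +19.227 in⁴
  semicircular cap: d = 1.1436 in → contributes +20.809 in⁴
Total I = 40.036 in⁴.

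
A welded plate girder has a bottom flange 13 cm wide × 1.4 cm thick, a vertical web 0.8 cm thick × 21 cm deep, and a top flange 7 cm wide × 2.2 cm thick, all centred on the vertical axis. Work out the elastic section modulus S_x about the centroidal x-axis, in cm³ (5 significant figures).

S_x ≈ 376.46 cm³

Decompose the section into non-overlapping parts with the origin at the bottom-left of its bounding rectangle.
Bottom plate: 13 × 1.4, A = 18.2 cm², y = 0.7 cm, Ī = 2.972667 cm⁴.
Web plate: 0.8 × 21, A = 16.8 cm², y = 11.9 cm, Ī = 617.4 cm⁴.
Top plate: 7 × 2.2, A = 15.4 cm², y = 23.5 cm, Ī = 6.211333 cm⁴.
Centroid: ȳ = ΣA·y / ΣA = 11.4 cm.
Transfer each piece to the centroidal x-axis using Ī + A·d² with d = y − 11.4:
  bottom plate: d = -10.7 cm → contributes +2086.691 cm⁴
  web plate: d = 0.5 cm → contributes +621.6 cm⁴
  top plate: d = 12.1 cm → contributes +2260.925 cm⁴
Total I = 4969.216 cm⁴.
Extreme fibre distance c = 13.2 cm; S = I/c = 376.4558 cm³.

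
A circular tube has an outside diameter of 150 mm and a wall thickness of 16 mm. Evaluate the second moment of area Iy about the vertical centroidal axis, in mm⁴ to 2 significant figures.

Iy ≈ 1.5 × 10⁷ mm⁴

Break the section into simple shapes (no overlaps), measuring from the bottom-left corner of the bounding box.
Outer circle: ⌀150, A = 17 671 mm², x = 75 mm, Ī = 24 850 489 mm⁴.
Bore (subtracted): ⌀118, A = 10 936 mm², x = 75 mm, Ī = 9 516 953 mm⁴.
By symmetry the centroid is at mid-width, x̄ = 75 mm.
All pieces are centred on the vertical centroidal axis, so I = ΣĪ (holes subtracted) = 15 333 536 mm⁴.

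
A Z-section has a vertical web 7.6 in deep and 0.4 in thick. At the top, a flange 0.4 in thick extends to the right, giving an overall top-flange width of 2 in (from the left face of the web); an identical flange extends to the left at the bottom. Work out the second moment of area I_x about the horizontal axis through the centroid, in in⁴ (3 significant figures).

I_x ≈ 31.2 in⁴

Split into non-overlapping primitives; take the origin at the lower-left of the bounding box.
Web: 0.4 × 7.6, A = 3.04 in², y = 3.8 in, Ī = 14.633 in⁴.
Top flange (beyond web): 1.6 × 0.4, A = 0.64 in², y = 7.4 in, Ī = 0.0085333 in⁴.
Bottom flange (beyond web): 1.6 × 0.4, A = 0.64 in², y = 0.2 in, Ī = 0.0085333 in⁴.
Centroid: ȳ = ΣA·y / ΣA = 3.8 in.
Transfer each piece to the horizontal axis through the centroid using Ī + A·d² with d = y − 3.8:
  web: d = 0 in → contributes +14.633 in⁴
  top flange (beyond web): d = 3.6 in → contributes +8.3029 in⁴
  bottom flange (beyond web): d = -3.6 in → contributes +8.3029 in⁴
Total I = 31.238 in⁴.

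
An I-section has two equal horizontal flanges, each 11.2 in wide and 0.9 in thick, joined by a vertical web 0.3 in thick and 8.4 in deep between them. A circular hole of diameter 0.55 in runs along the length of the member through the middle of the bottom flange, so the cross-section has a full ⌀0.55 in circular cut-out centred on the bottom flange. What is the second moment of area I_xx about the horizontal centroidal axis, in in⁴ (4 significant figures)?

Break the section into simple shapes (no overlaps), measuring from the bottom-left corner of the bounding box.
Bottom flange: 11.2 × 0.9, A = 10.08 in², y = 0.45 in, Ī = 0.6804 in⁴.
Web: 0.3 × 8.4, A = 2.52 in², y = 5.1 in, Ī = 14.8176 in⁴.
Top flange: 11.2 × 0.9, A = 10.08 in², y = 9.75 in, Ī = 0.6804 in⁴.
Hole (subtracted): ⌀0.55, A = 0.237583 in², y = 0.45 in, Ī = 0.0044918 in⁴.
Centroid: ȳ = ΣA·y / ΣA = 5.14923 in.
Transfer each piece to the horizontal centroidal axis using Ī + A·d² with d = y − 5.14923:
  bottom flange: d = -4.69923 in → contributes +223.274 in⁴
  web: d = -0.0492265 in → contributes +14.8237 in⁴
  top flange: d = 4.60077 in → contributes +214.045 in⁴
  hole: d = -4.69923 in → contributes −5.25097 in⁴
Total I = 446.892 in⁴.

I_xx ≈ 446.9 in⁴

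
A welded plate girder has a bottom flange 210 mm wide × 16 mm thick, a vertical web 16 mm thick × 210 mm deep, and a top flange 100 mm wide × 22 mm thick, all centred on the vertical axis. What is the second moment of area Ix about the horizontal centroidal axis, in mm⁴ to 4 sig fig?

Ix ≈ 8.328 × 10⁷ mm⁴

Decompose the section into non-overlapping parts with the origin at the bottom-left of its bounding rectangle.
Bottom plate: 210 × 16, A = 3 360 mm², y = 8 mm, Ī = 71 680 mm⁴.
Web plate: 16 × 210, A = 3 360 mm², y = 121 mm, Ī = 12 348 000 mm⁴.
Top plate: 100 × 22, A = 2 200 mm², y = 237 mm, Ī = 88733.3 mm⁴.
Centroid: ȳ = ΣA·y / ΣA = 107.045 mm.
Transfer each piece to the horizontal centroidal axis using Ī + A·d² with d = y − 107.045:
  bottom plate: d = -99.0448 mm → contributes +33 032 880 mm⁴
  web plate: d = 13.9552 mm → contributes +13 002 348 mm⁴
  top plate: d = 129.955 mm → contributes +37 243 088 mm⁴
Total I = 83 278 315 mm⁴.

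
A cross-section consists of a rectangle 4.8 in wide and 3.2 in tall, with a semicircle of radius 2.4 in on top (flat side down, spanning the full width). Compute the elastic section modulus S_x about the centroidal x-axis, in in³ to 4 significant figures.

Split into non-overlapping primitives; take the origin at the lower-left of the bounding box.
Rectangular body: 4.8 × 3.2, A = 15.36 in², y = 1.6 in, Ī = 13.1072 in⁴.
Semicircular cap: semicircle r = 2.4, A = 9.04779 in², y = 4.21859 in, Ī = 3.64147 in⁴.
Centroid: ȳ = ΣA·y / ΣA = 2.57069 in.
Transfer each piece to the centroidal x-axis using Ī + A·d² with d = y − 2.57069:
  rectangular body: d = -0.970693 in → contributes +27.5801 in⁴
  semicircular cap: d = 1.6479 in → contributes +28.2114 in⁴
Total I = 55.7915 in⁴.
Extreme fibre distance c = 3.02931 in; S = I/c = 18.4172 in³.

S_x ≈ 18.42 in³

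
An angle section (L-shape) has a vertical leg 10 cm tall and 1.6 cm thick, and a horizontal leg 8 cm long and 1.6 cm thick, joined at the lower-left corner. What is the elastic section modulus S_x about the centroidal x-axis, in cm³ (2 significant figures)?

S_x ≈ 37 cm³

Break the section into simple shapes (no overlaps), measuring from the bottom-left corner of the bounding box.
Vertical leg: 1.6 × 10, A = 16 cm², y = 5 cm, Ī = 133.3 cm⁴.
Horizontal leg (remainder): 6.4 × 1.6, A = 10.24 cm², y = 0.8 cm, Ī = 2.185 cm⁴.
Centroid: ȳ = ΣA·y / ΣA = 3.361 cm.
Transfer each piece to the centroidal x-axis using Ī + A·d² with d = y − 3.361:
  vertical leg: d = 1.639 cm → contributes +176.3 cm⁴
  horizontal leg (remainder): d = -2.561 cm → contributes +69.34 cm⁴
Total I = 245.7 cm⁴.
Extreme fibre distance c = 6.639 cm; S = I/c = 37 cm³.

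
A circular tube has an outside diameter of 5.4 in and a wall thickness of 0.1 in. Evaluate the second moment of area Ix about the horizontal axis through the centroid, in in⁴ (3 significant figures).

Ix ≈ 5.85 in⁴

Split into non-overlapping primitives; take the origin at the lower-left of the bounding box.
Outer circle: ⌀5.4, A = 22.902 in², y = 2.7 in, Ī = 41.739 in⁴.
Bore (subtracted): ⌀5.2, A = 21.237 in², y = 2.7 in, Ī = 35.891 in⁴.
By symmetry the centroid is at mid-height, ȳ = 2.7 in.
All pieces are centred on the horizontal axis through the centroid, so I = ΣĪ (holes subtracted) = 5.8485 in⁴.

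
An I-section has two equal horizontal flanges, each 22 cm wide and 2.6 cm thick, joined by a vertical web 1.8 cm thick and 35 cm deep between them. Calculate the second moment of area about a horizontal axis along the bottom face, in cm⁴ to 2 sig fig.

I_base ≈ 1.2 × 10⁵ cm⁴

Split into non-overlapping primitives; take the origin at the lower-left of the bounding box.
Bottom flange: 22 × 2.6, A = 57.2 cm², y = 1.3 cm, Ī = 32.22 cm⁴.
Web: 1.8 × 35, A = 63 cm², y = 20.1 cm, Ī = 6 431 cm⁴.
Top flange: 22 × 2.6, A = 57.2 cm², y = 38.9 cm, Ī = 32.22 cm⁴.
Transfer each piece to a horizontal axis along the bottom face using Ī + A·d² with d = y − 0:
  bottom flange: d = 1.3 cm → contributes +128.9 cm⁴
  web: d = 20.1 cm → contributes +31 884 cm⁴
  top flange: d = 38.9 cm → contributes +86 588 cm⁴
Total I = 118 601 cm⁴.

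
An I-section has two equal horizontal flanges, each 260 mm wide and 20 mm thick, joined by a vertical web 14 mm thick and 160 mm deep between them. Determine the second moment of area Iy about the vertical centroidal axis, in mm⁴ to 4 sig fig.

Iy ≈ 5.862 × 10⁷ mm⁴

Decompose the section into non-overlapping parts with the origin at the bottom-left of its bounding rectangle.
Bottom flange: 260 × 20, A = 5 200 mm², x = 130 mm, Ī = 29 293 333 mm⁴.
Web: 14 × 160, A = 2 240 mm², x = 130 mm, Ī = 36586.7 mm⁴.
Top flange: 260 × 20, A = 5 200 mm², x = 130 mm, Ī = 29 293 333 mm⁴.
By symmetry the centroid is at mid-width, x̄ = 130 mm.
All pieces are centred on the vertical centroidal axis, so I = ΣĪ = 58 623 253 mm⁴.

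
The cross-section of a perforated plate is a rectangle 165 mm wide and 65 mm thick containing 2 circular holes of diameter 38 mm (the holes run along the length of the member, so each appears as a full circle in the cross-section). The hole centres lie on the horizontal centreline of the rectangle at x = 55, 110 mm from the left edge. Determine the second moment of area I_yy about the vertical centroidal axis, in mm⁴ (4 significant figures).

I_yy ≈ 2.241 × 10⁷ mm⁴

Split into non-overlapping primitives; take the origin at the lower-left of the bounding box.
Plate: 165 × 65, A = 10 725 mm², x = 82.5 mm, Ī = 24 332 344 mm⁴.
Hole 1 (subtracted): ⌀38, A = 1134.11 mm², x = 55 mm, Ī = 102 354 mm⁴.
Hole 2 (subtracted): ⌀38, A = 1134.11 mm², x = 110 mm, Ī = 102 354 mm⁴.
By symmetry the centroid is at mid-width, x̄ = 82.5 mm.
Transfer each piece to the vertical centroidal axis using Ī + A·d² with d = x − 82.5:
  plate: d = 0 mm → contributes +24 332 344 mm⁴
  hole 1: d = -27.5 mm → contributes −960 028 mm⁴
  hole 2: d = 27.5 mm → contributes −960 028 mm⁴
Total I = 22 412 287 mm⁴.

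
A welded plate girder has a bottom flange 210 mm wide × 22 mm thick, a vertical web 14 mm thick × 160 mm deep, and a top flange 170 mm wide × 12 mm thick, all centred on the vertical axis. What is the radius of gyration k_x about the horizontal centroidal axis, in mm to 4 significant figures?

k_x ≈ 76.14 mm

Decompose the section into non-overlapping parts with the origin at the bottom-left of its bounding rectangle.
Bottom plate: 210 × 22, A = 4 620 mm², y = 11 mm, Ī = 186 340 mm⁴.
Web plate: 14 × 160, A = 2 240 mm², y = 102 mm, Ī = 4 778 667 mm⁴.
Top plate: 170 × 12, A = 2 040 mm², y = 188 mm, Ī = 24 480 mm⁴.
Centroid: ȳ = ΣA·y / ΣA = 74.4742 mm.
Transfer each piece to the horizontal centroidal axis using Ī + A·d² with d = y − 74.4742:
  bottom plate: d = -63.4742 mm → contributes +18 800 175 mm⁴
  web plate: d = 27.5258 mm → contributes +6 475 852 mm⁴
  top plate: d = 113.526 mm → contributes +26 316 239 mm⁴
Total I = 51 592 266 mm⁴.
Radius of gyration: k = √(I/A) = √(51 592 266 / 8 900) = 76.1373 mm.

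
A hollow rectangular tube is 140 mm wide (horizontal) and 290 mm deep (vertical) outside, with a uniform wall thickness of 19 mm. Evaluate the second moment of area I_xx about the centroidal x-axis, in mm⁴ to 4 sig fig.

Decompose the section into non-overlapping parts with the origin at the bottom-left of its bounding rectangle.
Outer rectangle: 140 × 290, A = 40 600 mm², y = 145 mm, Ī = 284 538 333 mm⁴.
Inner void (subtracted): 102 × 252, A = 25 704 mm², y = 145 mm, Ī = 136 025 568 mm⁴.
By symmetry the centroid is at mid-height, ȳ = 145 mm.
All pieces are centred on the centroidal x-axis, so I = ΣĪ (holes subtracted) = 148 512 765 mm⁴.

I_xx ≈ 1.485 × 10⁸ mm⁴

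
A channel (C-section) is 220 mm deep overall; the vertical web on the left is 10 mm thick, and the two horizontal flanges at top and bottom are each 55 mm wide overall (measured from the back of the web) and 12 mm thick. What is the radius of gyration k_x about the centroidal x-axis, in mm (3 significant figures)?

k_x ≈ 79.2 mm

Break the section into simple shapes (no overlaps), measuring from the bottom-left corner of the bounding box.
Web: 10 × 220, A = 2 200 mm², y = 110 mm, Ī = 8 873 333 mm⁴.
Top flange (beyond web): 45 × 12, A = 540 mm², y = 214 mm, Ī = 6 480 mm⁴.
Bottom flange (beyond web): 45 × 12, A = 540 mm², y = 6 mm, Ī = 6 480 mm⁴.
By symmetry the centroid is at mid-height, ȳ = 110 mm.
Transfer each piece to the centroidal x-axis using Ī + A·d² with d = y − 110:
  web: d = 0 mm → contributes +8 873 333 mm⁴
  top flange (beyond web): d = 104 mm → contributes +5 847 120 mm⁴
  bottom flange (beyond web): d = -104 mm → contributes +5 847 120 mm⁴
Total I = 20 567 573 mm⁴.
Radius of gyration: k = √(I/A) = √(20 567 573 / 3 280) = 79.187 mm.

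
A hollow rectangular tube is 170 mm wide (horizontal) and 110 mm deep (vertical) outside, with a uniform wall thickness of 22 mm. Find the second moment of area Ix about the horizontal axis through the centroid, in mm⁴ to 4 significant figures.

Ix ≈ 1.584 × 10⁷ mm⁴

Split into non-overlapping primitives; take the origin at the lower-left of the bounding box.
Outer rectangle: 170 × 110, A = 18 700 mm², y = 55 mm, Ī = 18 855 833 mm⁴.
Inner void (subtracted): 126 × 66, A = 8 316 mm², y = 55 mm, Ī = 3 018 708 mm⁴.
By symmetry the centroid is at mid-height, ȳ = 55 mm.
All pieces are centred on the horizontal axis through the centroid, so I = ΣĪ (holes subtracted) = 15 837 125 mm⁴.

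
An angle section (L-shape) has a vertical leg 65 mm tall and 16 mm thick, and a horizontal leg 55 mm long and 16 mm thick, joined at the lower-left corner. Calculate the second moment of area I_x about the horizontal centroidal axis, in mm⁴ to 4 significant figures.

I_x ≈ 6.136 × 10⁵ mm⁴

Break the section into simple shapes (no overlaps), measuring from the bottom-left corner of the bounding box.
Vertical leg: 16 × 65, A = 1 040 mm², y = 32.5 mm, Ī = 366 167 mm⁴.
Horizontal leg (remainder): 39 × 16, A = 624 mm², y = 8 mm, Ī = 13 312 mm⁴.
Centroid: ȳ = ΣA·y / ΣA = 23.3125 mm.
Transfer each piece to the horizontal centroidal axis using Ī + A·d² with d = y − 23.3125:
  vertical leg: d = 9.1875 mm → contributes +453 953 mm⁴
  horizontal leg (remainder): d = -15.3125 mm → contributes +159 623 mm⁴
Total I = 613 576 mm⁴.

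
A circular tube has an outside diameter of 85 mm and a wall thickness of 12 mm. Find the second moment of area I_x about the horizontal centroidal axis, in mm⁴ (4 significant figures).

Split into non-overlapping primitives; take the origin at the lower-left of the bounding box.
Outer circle: ⌀85, A = 5674.5 mm², y = 42.5 mm, Ī = 2 562 392 mm⁴.
Bore (subtracted): ⌀61, A = 2922.47 mm², y = 42.5 mm, Ī = 679 656 mm⁴.
By symmetry the centroid is at mid-height, ȳ = 42.5 mm.
All pieces are centred on the horizontal centroidal axis, so I = ΣĪ (holes subtracted) = 1 882 736 mm⁴.

I_x ≈ 1.883 × 10⁶ mm⁴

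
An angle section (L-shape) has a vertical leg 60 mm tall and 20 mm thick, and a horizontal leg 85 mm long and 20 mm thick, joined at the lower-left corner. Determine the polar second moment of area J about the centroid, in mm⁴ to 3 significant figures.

Treat the section as a set of non-overlapping primitives; coordinates are from the bounding-box lower-left.
Vertical leg: 20 × 60, A = 1 200 mm², y = 30 mm, Ī = 360 000 mm⁴.
Horizontal leg (remainder): 65 × 20, A = 1 300 mm², y = 10 mm, Ī = 43 333 mm⁴.
Centroid: ȳ = ΣA·y / ΣA = 19.6 mm.
Transfer each piece to the centroidal x-axis using Ī + A·d² with d = y − 19.6:
  vertical leg: d = 10.4 mm → contributes +489 792 mm⁴
  horizontal leg (remainder): d = -9.6 mm → contributes +163 141 mm⁴
Total I = 652 933 mm⁴.
For the y-axis: x̄ = 32.1 mm.
Repeating about the centroidal y-axis gives I_y = 1 624 808 mm⁴.
Polar second moment: J = I_x + I_y = 2 277 742 mm⁴.

J ≈ 2.28 × 10⁶ mm⁴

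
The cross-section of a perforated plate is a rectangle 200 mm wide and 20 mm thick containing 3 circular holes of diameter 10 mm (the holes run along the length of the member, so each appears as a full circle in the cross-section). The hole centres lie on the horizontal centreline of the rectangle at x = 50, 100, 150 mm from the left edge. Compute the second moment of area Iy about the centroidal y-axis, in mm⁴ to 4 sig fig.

Treat the section as a set of non-overlapping primitives; coordinates are from the bounding-box lower-left.
Plate: 200 × 20, A = 4 000 mm², x = 100 mm, Ī = 13 333 333 mm⁴.
Hole 1 (subtracted): ⌀10, A = 78.5398 mm², x = 50 mm, Ī = 490.874 mm⁴.
Hole 2 (subtracted): ⌀10, A = 78.5398 mm², x = 100 mm, Ī = 490.874 mm⁴.
Hole 3 (subtracted): ⌀10, A = 78.5398 mm², x = 150 mm, Ī = 490.874 mm⁴.
By symmetry the centroid is at mid-width, x̄ = 100 mm.
Transfer each piece to the centroidal y-axis using Ī + A·d² with d = x − 100:
  plate: d = 0 mm → contributes +13 333 333 mm⁴
  hole 1: d = -50 mm → contributes −196 840 mm⁴
  hole 2: d = 0 mm → contributes −490.874 mm⁴
  hole 3: d = 50 mm → contributes −196 840 mm⁴
Total I = 12 939 162 mm⁴.

Iy ≈ 1.294 × 10⁷ mm⁴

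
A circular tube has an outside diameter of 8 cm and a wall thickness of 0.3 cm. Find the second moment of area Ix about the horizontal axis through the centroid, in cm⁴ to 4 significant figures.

Break the section into simple shapes (no overlaps), measuring from the bottom-left corner of the bounding box.
Outer circle: ⌀8, A = 50.2655 cm², y = 4 cm, Ī = 201.062 cm⁴.
Bore (subtracted): ⌀7.4, A = 43.0084 cm², y = 4 cm, Ī = 147.196 cm⁴.
By symmetry the centroid is at mid-height, ȳ = 4 cm.
All pieces are centred on the horizontal axis through the centroid, so I = ΣĪ (holes subtracted) = 53.8657 cm⁴.

Ix ≈ 53.87 cm⁴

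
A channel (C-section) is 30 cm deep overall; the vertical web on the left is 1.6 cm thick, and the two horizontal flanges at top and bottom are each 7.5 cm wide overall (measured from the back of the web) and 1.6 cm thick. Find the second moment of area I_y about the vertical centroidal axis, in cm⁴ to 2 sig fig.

I_y ≈ 260 cm⁴

Break the section into simple shapes (no overlaps), measuring from the bottom-left corner of the bounding box.
Web: 1.6 × 30, A = 48 cm², x = 0.8 cm, Ī = 10.24 cm⁴.
Top flange (beyond web): 5.9 × 1.6, A = 9.44 cm², x = 4.55 cm, Ī = 27.38 cm⁴.
Bottom flange (beyond web): 5.9 × 1.6, A = 9.44 cm², x = 4.55 cm, Ī = 27.38 cm⁴.
Centroid: x̄ = ΣA·x / ΣA = 1.859 cm.
Transfer each piece to the vertical centroidal axis using Ī + A·d² with d = x − 1.859:
  web: d = -1.059 cm → contributes +64.03 cm⁴
  top flange (beyond web): d = 2.691 cm → contributes +95.76 cm⁴
  bottom flange (beyond web): d = 2.691 cm → contributes +95.76 cm⁴
Total I = 255.6 cm⁴.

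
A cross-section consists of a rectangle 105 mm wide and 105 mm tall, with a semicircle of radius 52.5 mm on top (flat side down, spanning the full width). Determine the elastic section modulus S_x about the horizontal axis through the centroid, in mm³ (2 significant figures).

S_x ≈ 3.4 × 10⁵ mm³

Split into non-overlapping primitives; take the origin at the lower-left of the bounding box.
Rectangular body: 105 × 105, A = 11 025 mm², y = 52.5 mm, Ī = 10 129 219 mm⁴.
Semicircular cap: semicircle r = 52.5, A = 4 330 mm², y = 127.3 mm, Ī = 833 814 mm⁴.
Centroid: ȳ = ΣA·y / ΣA = 73.59 mm.
Transfer each piece to the horizontal axis through the centroid using Ī + A·d² with d = y − 73.59:
  rectangular body: d = -21.09 mm → contributes +15 031 231 mm⁴
  semicircular cap: d = 53.7 mm → contributes +13 316 685 mm⁴
Total I = 28 347 916 mm⁴.
Extreme fibre distance c = 83.91 mm; S = I/c = 337 822 mm³.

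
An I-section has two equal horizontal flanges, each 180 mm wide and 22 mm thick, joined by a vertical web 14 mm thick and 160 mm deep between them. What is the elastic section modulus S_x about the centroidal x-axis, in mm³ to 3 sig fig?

S_x ≈ 6.93 × 10⁵ mm³

Treat the section as a set of non-overlapping primitives; coordinates are from the bounding-box lower-left.
Bottom flange: 180 × 22, A = 3 960 mm², y = 11 mm, Ī = 159 720 mm⁴.
Web: 14 × 160, A = 2 240 mm², y = 102 mm, Ī = 4 778 667 mm⁴.
Top flange: 180 × 22, A = 3 960 mm², y = 193 mm, Ī = 159 720 mm⁴.
By symmetry the centroid is at mid-height, ȳ = 102 mm.
Transfer each piece to the centroidal x-axis using Ī + A·d² with d = y − 102:
  bottom flange: d = -91 mm → contributes +32 952 480 mm⁴
  web: d = 0 mm → contributes +4 778 667 mm⁴
  top flange: d = 91 mm → contributes +32 952 480 mm⁴
Total I = 70 683 627 mm⁴.
Extreme fibre distance c = 102 mm; S = I/c = 692 977 mm³.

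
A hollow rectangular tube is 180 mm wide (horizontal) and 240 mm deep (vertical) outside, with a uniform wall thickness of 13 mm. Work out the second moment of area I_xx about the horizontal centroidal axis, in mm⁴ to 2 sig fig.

I_xx ≈ 8.2 × 10⁷ mm⁴

Break the section into simple shapes (no overlaps), measuring from the bottom-left corner of the bounding box.
Outer rectangle: 180 × 240, A = 43 200 mm², y = 120 mm, Ī = 207 360 000 mm⁴.
Inner void (subtracted): 154 × 214, A = 32 956 mm², y = 120 mm, Ī = 125 771 081 mm⁴.
By symmetry the centroid is at mid-height, ȳ = 120 mm.
All pieces are centred on the horizontal centroidal axis, so I = ΣĪ (holes subtracted) = 81 588 919 mm⁴.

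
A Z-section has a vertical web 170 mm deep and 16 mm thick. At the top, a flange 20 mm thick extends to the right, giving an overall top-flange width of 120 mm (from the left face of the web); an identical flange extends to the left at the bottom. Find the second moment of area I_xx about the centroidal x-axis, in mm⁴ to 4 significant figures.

Break the section into simple shapes (no overlaps), measuring from the bottom-left corner of the bounding box.
Web: 16 × 170, A = 2 720 mm², y = 85 mm, Ī = 6 550 667 mm⁴.
Top flange (beyond web): 104 × 20, A = 2 080 mm², y = 160 mm, Ī = 69333.3 mm⁴.
Bottom flange (beyond web): 104 × 20, A = 2 080 mm², y = 10 mm, Ī = 69333.3 mm⁴.
Centroid: ȳ = ΣA·y / ΣA = 85 mm.
Transfer each piece to the centroidal x-axis using Ī + A·d² with d = y − 85:
  web: d = 0 mm → contributes +6 550 667 mm⁴
  top flange (beyond web): d = 75 mm → contributes +11 769 333 mm⁴
  bottom flange (beyond web): d = -75 mm → contributes +11 769 333 mm⁴
Total I = 30 089 333 mm⁴.

I_xx ≈ 3.009 × 10⁷ mm⁴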